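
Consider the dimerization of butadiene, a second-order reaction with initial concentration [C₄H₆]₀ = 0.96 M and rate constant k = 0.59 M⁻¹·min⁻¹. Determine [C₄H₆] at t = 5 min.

0.2505 M

Step 1: For a second-order reaction: 1/[C₄H₆] = 1/[C₄H₆]₀ + kt
Step 2: 1/[C₄H₆] = 1/0.96 + 0.59 × 5
Step 3: 1/[C₄H₆] = 1.042 + 2.95 = 3.992
Step 4: [C₄H₆] = 1/3.992 = 0.2505 M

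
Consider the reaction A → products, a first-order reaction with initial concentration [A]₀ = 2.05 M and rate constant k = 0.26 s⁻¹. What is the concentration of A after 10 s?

0.1523 M

Step 1: For a first-order reaction: [A] = [A]₀ × e^(-kt)
Step 2: [A] = 2.05 × e^(-0.26 × 10)
Step 3: [A] = 2.05 × e^(-2.6)
Step 4: [A] = 2.05 × 0.0742736 = 0.1523 M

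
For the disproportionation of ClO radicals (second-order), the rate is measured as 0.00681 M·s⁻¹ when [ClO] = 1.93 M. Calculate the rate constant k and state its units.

0.001828 M⁻¹·s⁻¹

Step 1: rate = k[ClO]^2, so k = rate / [ClO]^2.
Step 2: k = 0.00681 / (1.93)^2 = 0.00681 / 3.725.
Step 3: k = 0.001828 M⁻¹·s⁻¹.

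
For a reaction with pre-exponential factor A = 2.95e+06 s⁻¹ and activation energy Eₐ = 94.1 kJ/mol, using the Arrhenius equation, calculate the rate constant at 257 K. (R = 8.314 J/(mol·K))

2.21e-13 s⁻¹

Step 1: Use the Arrhenius equation: k = A × exp(-Eₐ/RT)
Step 2: Convert Eₐ to J/mol: 94.1 kJ/mol = 94100 J/mol
Step 3: Calculate the exponent: -Eₐ/(RT) = -94100/(8.314 × 257) = -44.03992
Step 4: k = 2.95e+06 × exp(-44.03992)
Step 5: k = 2.95e+06 × 7.47663e-20 = 2.2056e-13 s⁻¹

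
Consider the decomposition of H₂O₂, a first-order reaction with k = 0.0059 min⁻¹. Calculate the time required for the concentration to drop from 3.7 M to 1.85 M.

117.5 min

Step 1: For first-order: t = ln([H₂O₂]₀/[H₂O₂])/k
Step 2: t = ln(3.7/1.85)/0.0059
Step 3: t = ln(2)/0.0059
Step 4: t = 0.6931/0.0059 = 117.5 min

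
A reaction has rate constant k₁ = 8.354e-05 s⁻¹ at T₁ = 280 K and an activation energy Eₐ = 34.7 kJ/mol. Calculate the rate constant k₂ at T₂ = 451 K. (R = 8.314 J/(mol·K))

2.379e-02 s⁻¹

Step 1: Use the two-temperature Arrhenius form: ln(k₂/k₁) = -Eₐ/R × (1/T₂ - 1/T₁)
Step 2: Convert Eₐ to J/mol: 34.7 kJ/mol = 34700 J/mol
Step 3: 1/T₂ - 1/T₁ = 1/451 - 1/280 = -1.354134e-03 K⁻¹
Step 4: ln(k₂/k₁) = -34700/8.314 × -1.354134e-03 = 5.65173
Step 5: k₂ = k₁ × exp(5.65173) = 8.354e-05 × 2.84784e+02 = 2.379e-02 s⁻¹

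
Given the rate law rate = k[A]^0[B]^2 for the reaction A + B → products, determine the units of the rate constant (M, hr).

M⁻¹·hr⁻¹

Step 1: Overall order = 0 + 2 = 2.
Step 2: rate has units M·hr⁻¹; [A]^0[B]^2 has units M^2.
Step 3: k = rate/([A]^0[B]^2), so units of k = M^(1-2)·hr⁻¹ = M⁻¹·hr⁻¹.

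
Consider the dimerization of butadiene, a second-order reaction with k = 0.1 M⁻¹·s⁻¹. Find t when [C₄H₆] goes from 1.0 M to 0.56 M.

7.857 s

Step 1: For second-order: t = (1/[C₄H₆] - 1/[C₄H₆]₀)/k
Step 2: t = (1/0.56 - 1/1.0)/0.1
Step 3: t = (1.786 - 1)/0.1
Step 4: t = 0.7857/0.1 = 7.857 s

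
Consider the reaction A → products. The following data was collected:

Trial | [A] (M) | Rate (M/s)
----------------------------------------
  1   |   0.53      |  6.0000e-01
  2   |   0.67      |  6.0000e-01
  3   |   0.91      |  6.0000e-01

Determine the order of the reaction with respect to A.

zeroth order (0)

Step 1: Compare trials - when concentration changes, rate stays constant.
Step 2: rate₂/rate₁ = 6.0000e-01/6.0000e-01 = 1
Step 3: [A]₂/[A]₁ = 0.67/0.53 = 1.264
Step 4: Since rate ratio ≈ (conc ratio)^0, the reaction is zeroth order.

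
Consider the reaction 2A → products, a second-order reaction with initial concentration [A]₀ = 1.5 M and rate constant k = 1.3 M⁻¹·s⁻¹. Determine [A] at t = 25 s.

0.03015 M

Step 1: For a second-order reaction: 1/[A] = 1/[A]₀ + kt
Step 2: 1/[A] = 1/1.5 + 1.3 × 25
Step 3: 1/[A] = 0.6667 + 32.5 = 33.17
Step 4: [A] = 1/33.17 = 0.03015 M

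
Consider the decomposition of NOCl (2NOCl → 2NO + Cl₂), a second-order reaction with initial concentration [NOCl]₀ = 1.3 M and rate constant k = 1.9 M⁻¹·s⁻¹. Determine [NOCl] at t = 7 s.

0.07108 M

Step 1: For a second-order reaction: 1/[NOCl] = 1/[NOCl]₀ + kt
Step 2: 1/[NOCl] = 1/1.3 + 1.9 × 7
Step 3: 1/[NOCl] = 0.7692 + 13.3 = 14.07
Step 4: [NOCl] = 1/14.07 = 0.07108 M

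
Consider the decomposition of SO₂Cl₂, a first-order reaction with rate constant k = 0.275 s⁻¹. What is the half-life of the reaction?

2.521 s

Step 1: For a first-order reaction, t₁/₂ = ln(2)/k
Step 2: t₁/₂ = ln(2)/0.275
Step 3: t₁/₂ = 0.6931/0.275 = 2.521 s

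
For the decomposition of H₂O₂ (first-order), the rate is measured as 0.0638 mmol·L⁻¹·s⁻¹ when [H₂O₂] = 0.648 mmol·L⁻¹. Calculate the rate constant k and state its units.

0.09846 s⁻¹

Step 1: rate = k[H₂O₂]^1, so k = rate / [H₂O₂]^1.
Step 2: k = 0.0638 / (0.648)^1 = 0.0638 / 0.648.
Step 3: k = 0.09846 s⁻¹.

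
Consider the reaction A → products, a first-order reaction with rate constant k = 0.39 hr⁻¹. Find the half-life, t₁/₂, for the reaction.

1.777 hr

Step 1: For a first-order reaction, t₁/₂ = ln(2)/k
Step 2: t₁/₂ = ln(2)/0.39
Step 3: t₁/₂ = 0.6931/0.39 = 1.777 hr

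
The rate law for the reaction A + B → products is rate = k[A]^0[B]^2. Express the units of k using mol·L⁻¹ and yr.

(mol·L⁻¹)⁻¹·yr⁻¹

Step 1: Overall order = 0 + 2 = 2.
Step 2: rate has units mol·L⁻¹·yr⁻¹; [A]^0[B]^2 has units (mol·L⁻¹)^2.
Step 3: k = rate/([A]^0[B]^2), so units of k = (mol·L⁻¹)^(1-2)·yr⁻¹ = (mol·L⁻¹)⁻¹·yr⁻¹.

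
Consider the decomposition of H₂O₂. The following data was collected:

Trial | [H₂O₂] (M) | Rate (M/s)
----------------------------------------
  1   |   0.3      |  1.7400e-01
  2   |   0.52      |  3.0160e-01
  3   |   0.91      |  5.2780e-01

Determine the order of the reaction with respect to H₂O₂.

first order (1)

Step 1: Compare trials to find order n where rate₂/rate₁ = ([H₂O₂]₂/[H₂O₂]₁)^n
Step 2: rate₂/rate₁ = 3.0160e-01/1.7400e-01 = 1.733
Step 3: [H₂O₂]₂/[H₂O₂]₁ = 0.52/0.3 = 1.733
Step 4: n = ln(1.733)/ln(1.733) = 1.00 ≈ 1
Step 5: The reaction is first order in H₂O₂.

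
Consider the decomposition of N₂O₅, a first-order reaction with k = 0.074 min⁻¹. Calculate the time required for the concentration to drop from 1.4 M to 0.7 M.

9.367 min

Step 1: For first-order: t = ln([N₂O₅]₀/[N₂O₅])/k
Step 2: t = ln(1.4/0.7)/0.074
Step 3: t = ln(2)/0.074
Step 4: t = 0.6931/0.074 = 9.367 min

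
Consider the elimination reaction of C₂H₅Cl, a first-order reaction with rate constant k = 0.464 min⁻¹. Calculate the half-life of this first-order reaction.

1.494 min

Step 1: For a first-order reaction, t₁/₂ = ln(2)/k
Step 2: t₁/₂ = ln(2)/0.464
Step 3: t₁/₂ = 0.6931/0.464 = 1.494 min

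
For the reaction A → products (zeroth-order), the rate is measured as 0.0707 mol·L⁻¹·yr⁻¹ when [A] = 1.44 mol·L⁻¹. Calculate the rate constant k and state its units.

0.0707 mol·L⁻¹·yr⁻¹

Step 1: For a zeroth-order reaction, rate = k (independent of concentration).
Step 2: k = rate = 0.0707 mol·L⁻¹·yr⁻¹.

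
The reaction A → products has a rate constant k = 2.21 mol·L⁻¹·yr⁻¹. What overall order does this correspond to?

zeroth order (0)

Step 1: The units of k for an nth-order reaction are (concentration)^(1-n)·(time)⁻¹.
Step 2: Here k has units mol·L⁻¹·yr⁻¹, so the concentration exponent is 1.
Step 3: 1 - n = 1 ⇒ n = 0. The reaction is zeroth order.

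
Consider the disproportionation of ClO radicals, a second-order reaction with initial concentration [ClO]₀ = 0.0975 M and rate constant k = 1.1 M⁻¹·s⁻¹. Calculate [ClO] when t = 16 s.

0.0359 M

Step 1: For a second-order reaction: 1/[ClO] = 1/[ClO]₀ + kt
Step 2: 1/[ClO] = 1/0.0975 + 1.1 × 16
Step 3: 1/[ClO] = 10.26 + 17.6 = 27.86
Step 4: [ClO] = 1/27.86 = 0.0359 M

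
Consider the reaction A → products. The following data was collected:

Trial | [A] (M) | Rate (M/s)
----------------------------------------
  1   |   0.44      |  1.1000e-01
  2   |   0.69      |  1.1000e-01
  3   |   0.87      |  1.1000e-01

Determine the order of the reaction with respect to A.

zeroth order (0)

Step 1: Compare trials - when concentration changes, rate stays constant.
Step 2: rate₂/rate₁ = 1.1000e-01/1.1000e-01 = 1
Step 3: [A]₂/[A]₁ = 0.69/0.44 = 1.568
Step 4: Since rate ratio ≈ (conc ratio)^0, the reaction is zeroth order.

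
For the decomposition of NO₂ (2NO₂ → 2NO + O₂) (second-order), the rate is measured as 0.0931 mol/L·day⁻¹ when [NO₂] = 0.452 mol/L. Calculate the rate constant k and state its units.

0.4557 (mol/L)⁻¹·day⁻¹

Step 1: rate = k[NO₂]^2, so k = rate / [NO₂]^2.
Step 2: k = 0.0931 / (0.452)^2 = 0.0931 / 0.2043.
Step 3: k = 0.4557 (mol/L)⁻¹·day⁻¹.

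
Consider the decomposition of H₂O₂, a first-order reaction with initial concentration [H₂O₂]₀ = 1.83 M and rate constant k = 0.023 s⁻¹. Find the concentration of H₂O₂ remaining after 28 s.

0.9611 M

Step 1: For a first-order reaction: [H₂O₂] = [H₂O₂]₀ × e^(-kt)
Step 2: [H₂O₂] = 1.83 × e^(-0.023 × 28)
Step 3: [H₂O₂] = 1.83 × e^(-0.644)
Step 4: [H₂O₂] = 1.83 × 0.525187 = 0.9611 M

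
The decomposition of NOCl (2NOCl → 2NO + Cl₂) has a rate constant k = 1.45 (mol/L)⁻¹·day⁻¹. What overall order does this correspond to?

second order (2)

Step 1: The units of k for an nth-order reaction are (concentration)^(1-n)·(time)⁻¹.
Step 2: Here k has units (mol/L)⁻¹·day⁻¹, so the concentration exponent is -1.
Step 3: 1 - n = -1 ⇒ n = 2. The reaction is second order.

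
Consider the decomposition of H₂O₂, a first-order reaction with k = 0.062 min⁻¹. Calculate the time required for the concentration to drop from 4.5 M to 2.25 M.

11.18 min

Step 1: For first-order: t = ln([H₂O₂]₀/[H₂O₂])/k
Step 2: t = ln(4.5/2.25)/0.062
Step 3: t = ln(2)/0.062
Step 4: t = 0.6931/0.062 = 11.18 min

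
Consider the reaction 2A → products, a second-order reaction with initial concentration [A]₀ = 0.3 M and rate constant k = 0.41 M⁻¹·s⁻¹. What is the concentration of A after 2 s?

0.2408 M

Step 1: For a second-order reaction: 1/[A] = 1/[A]₀ + kt
Step 2: 1/[A] = 1/0.3 + 0.41 × 2
Step 3: 1/[A] = 3.333 + 0.82 = 4.153
Step 4: [A] = 1/4.153 = 0.2408 M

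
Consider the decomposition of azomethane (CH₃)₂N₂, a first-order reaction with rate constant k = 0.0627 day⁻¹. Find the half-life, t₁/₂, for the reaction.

11.05 day

Step 1: For a first-order reaction, t₁/₂ = ln(2)/k
Step 2: t₁/₂ = ln(2)/0.0627
Step 3: t₁/₂ = 0.6931/0.0627 = 11.05 day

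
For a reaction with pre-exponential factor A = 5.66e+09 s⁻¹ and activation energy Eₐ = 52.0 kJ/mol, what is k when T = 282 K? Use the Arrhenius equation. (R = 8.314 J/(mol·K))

1.32e+00 s⁻¹

Step 1: Use the Arrhenius equation: k = A × exp(-Eₐ/RT)
Step 2: Convert Eₐ to J/mol: 52.0 kJ/mol = 52000 J/mol
Step 3: Calculate the exponent: -Eₐ/(RT) = -52000/(8.314 × 282) = -22.17912
Step 4: k = 5.66e+09 × exp(-22.17912)
Step 5: k = 5.66e+09 × 2.33201e-10 = 1.3199e+00 s⁻¹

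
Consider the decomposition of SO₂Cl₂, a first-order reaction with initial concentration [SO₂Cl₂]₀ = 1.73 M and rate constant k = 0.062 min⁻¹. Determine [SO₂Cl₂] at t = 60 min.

0.04192 M

Step 1: For a first-order reaction: [SO₂Cl₂] = [SO₂Cl₂]₀ × e^(-kt)
Step 2: [SO₂Cl₂] = 1.73 × e^(-0.062 × 60)
Step 3: [SO₂Cl₂] = 1.73 × e^(-3.72)
Step 4: [SO₂Cl₂] = 1.73 × 0.024234 = 0.04192 M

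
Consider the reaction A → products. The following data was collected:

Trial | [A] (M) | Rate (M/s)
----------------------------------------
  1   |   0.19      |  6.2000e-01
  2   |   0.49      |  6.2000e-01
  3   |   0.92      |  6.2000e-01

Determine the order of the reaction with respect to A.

zeroth order (0)

Step 1: Compare trials - when concentration changes, rate stays constant.
Step 2: rate₂/rate₁ = 6.2000e-01/6.2000e-01 = 1
Step 3: [A]₂/[A]₁ = 0.49/0.19 = 2.579
Step 4: Since rate ratio ≈ (conc ratio)^0, the reaction is zeroth order.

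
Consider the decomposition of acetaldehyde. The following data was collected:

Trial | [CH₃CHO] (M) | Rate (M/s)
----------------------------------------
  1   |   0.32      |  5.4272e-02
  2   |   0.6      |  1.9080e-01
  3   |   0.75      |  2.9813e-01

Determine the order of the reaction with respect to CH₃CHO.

second order (2)

Step 1: Compare trials to find order n where rate₂/rate₁ = ([CH₃CHO]₂/[CH₃CHO]₁)^n
Step 2: rate₂/rate₁ = 1.9080e-01/5.4272e-02 = 3.516
Step 3: [CH₃CHO]₂/[CH₃CHO]₁ = 0.6/0.32 = 1.875
Step 4: n = ln(3.516)/ln(1.875) = 2.00 ≈ 2
Step 5: The reaction is second order in CH₃CHO.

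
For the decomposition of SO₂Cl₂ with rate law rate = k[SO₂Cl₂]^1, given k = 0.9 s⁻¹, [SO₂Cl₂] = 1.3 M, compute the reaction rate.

1.17 M/s

Step 1: Identify the rate law: rate = k[SO₂Cl₂]^1
Step 2: Substitute values: rate = 0.9 × (1.3)^1
Step 3: Calculate: rate = 0.9 × 1.3 = 1.17 M/s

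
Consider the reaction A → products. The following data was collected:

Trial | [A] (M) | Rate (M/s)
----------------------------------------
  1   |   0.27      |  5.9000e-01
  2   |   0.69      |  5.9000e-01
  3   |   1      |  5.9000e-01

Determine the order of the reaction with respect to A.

zeroth order (0)

Step 1: Compare trials - when concentration changes, rate stays constant.
Step 2: rate₂/rate₁ = 5.9000e-01/5.9000e-01 = 1
Step 3: [A]₂/[A]₁ = 0.69/0.27 = 2.556
Step 4: Since rate ratio ≈ (conc ratio)^0, the reaction is zeroth order.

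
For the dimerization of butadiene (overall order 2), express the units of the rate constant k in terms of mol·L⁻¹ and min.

(mol·L⁻¹)⁻¹·min⁻¹

Step 1: For overall order n, rate = k × (concentration)^n.
Step 2: Rate has units mol·L⁻¹·min⁻¹; concentration term has units (mol·L⁻¹)^2.
Step 3: k = rate / (concentration)^n, so units of k = (mol·L⁻¹)^(1-2)·min⁻¹ = (mol·L⁻¹)⁻¹·min⁻¹.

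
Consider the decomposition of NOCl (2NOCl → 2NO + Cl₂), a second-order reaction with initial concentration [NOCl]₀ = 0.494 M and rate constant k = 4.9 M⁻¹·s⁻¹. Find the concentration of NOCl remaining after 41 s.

0.004928 M

Step 1: For a second-order reaction: 1/[NOCl] = 1/[NOCl]₀ + kt
Step 2: 1/[NOCl] = 1/0.494 + 4.9 × 41
Step 3: 1/[NOCl] = 2.024 + 200.9 = 202.9
Step 4: [NOCl] = 1/202.9 = 0.004928 M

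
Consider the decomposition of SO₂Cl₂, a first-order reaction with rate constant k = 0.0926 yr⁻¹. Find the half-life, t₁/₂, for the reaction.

7.485 yr

Step 1: For a first-order reaction, t₁/₂ = ln(2)/k
Step 2: t₁/₂ = ln(2)/0.0926
Step 3: t₁/₂ = 0.6931/0.0926 = 7.485 yr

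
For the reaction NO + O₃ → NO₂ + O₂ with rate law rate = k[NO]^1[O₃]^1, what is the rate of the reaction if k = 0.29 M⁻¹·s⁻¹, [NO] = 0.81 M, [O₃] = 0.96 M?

0.2255 M/s

Step 1: The rate law is rate = k[NO]^1[O₃]^1
Step 2: Substitute: rate = 0.29 × (0.81)^1 × (0.96)^1
Step 3: rate = 0.29 × 0.81 × 0.96 = 0.225504 M/s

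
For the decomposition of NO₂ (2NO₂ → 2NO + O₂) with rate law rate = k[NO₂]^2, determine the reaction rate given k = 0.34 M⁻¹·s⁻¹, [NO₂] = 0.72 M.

0.1763 M/s

Step 1: Identify the rate law: rate = k[NO₂]^2
Step 2: Substitute values: rate = 0.34 × (0.72)^2
Step 3: Calculate: rate = 0.34 × 0.5184 = 0.176256 M/s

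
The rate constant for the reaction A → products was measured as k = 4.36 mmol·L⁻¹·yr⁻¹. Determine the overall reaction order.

zeroth order (0)

Step 1: The units of k for an nth-order reaction are (concentration)^(1-n)·(time)⁻¹.
Step 2: Here k has units mmol·L⁻¹·yr⁻¹, so the concentration exponent is 1.
Step 3: 1 - n = 1 ⇒ n = 0. The reaction is zeroth order.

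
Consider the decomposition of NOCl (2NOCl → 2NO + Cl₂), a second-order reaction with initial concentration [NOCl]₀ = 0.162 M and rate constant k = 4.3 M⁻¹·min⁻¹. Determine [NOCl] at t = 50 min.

0.004521 M

Step 1: For a second-order reaction: 1/[NOCl] = 1/[NOCl]₀ + kt
Step 2: 1/[NOCl] = 1/0.162 + 4.3 × 50
Step 3: 1/[NOCl] = 6.173 + 215 = 221.2
Step 4: [NOCl] = 1/221.2 = 0.004521 M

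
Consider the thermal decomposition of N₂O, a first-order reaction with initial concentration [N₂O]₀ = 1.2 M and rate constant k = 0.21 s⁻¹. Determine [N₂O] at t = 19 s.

0.0222 M

Step 1: For a first-order reaction: [N₂O] = [N₂O]₀ × e^(-kt)
Step 2: [N₂O] = 1.2 × e^(-0.21 × 19)
Step 3: [N₂O] = 1.2 × e^(-3.99)
Step 4: [N₂O] = 1.2 × 0.0184997 = 0.0222 M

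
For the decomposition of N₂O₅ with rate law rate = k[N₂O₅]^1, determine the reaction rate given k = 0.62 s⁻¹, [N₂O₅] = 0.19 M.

0.1178 M/s

Step 1: Identify the rate law: rate = k[N₂O₅]^1
Step 2: Substitute values: rate = 0.62 × (0.19)^1
Step 3: Calculate: rate = 0.62 × 0.19 = 0.1178 M/s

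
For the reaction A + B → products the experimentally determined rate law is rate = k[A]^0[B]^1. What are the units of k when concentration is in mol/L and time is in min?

min⁻¹

Step 1: Overall order = 0 + 1 = 1.
Step 2: rate has units mol/L·min⁻¹; [A]^0[B]^1 has units (mol/L)^1.
Step 3: k = rate/([A]^0[B]^1), so units of k = (mol/L)^(1-1)·min⁻¹ = min⁻¹.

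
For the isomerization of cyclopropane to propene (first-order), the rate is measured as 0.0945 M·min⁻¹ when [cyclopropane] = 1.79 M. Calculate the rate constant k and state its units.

0.05279 min⁻¹

Step 1: rate = k[cyclopropane]^1, so k = rate / [cyclopropane]^1.
Step 2: k = 0.0945 / (1.79)^1 = 0.0945 / 1.79.
Step 3: k = 0.05279 min⁻¹.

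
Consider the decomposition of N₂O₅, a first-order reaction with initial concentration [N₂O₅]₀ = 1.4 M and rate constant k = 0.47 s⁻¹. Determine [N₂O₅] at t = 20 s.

0.0001158 M

Step 1: For a first-order reaction: [N₂O₅] = [N₂O₅]₀ × e^(-kt)
Step 2: [N₂O₅] = 1.4 × e^(-0.47 × 20)
Step 3: [N₂O₅] = 1.4 × e^(-9.4)
Step 4: [N₂O₅] = 1.4 × 8.27241e-05 = 0.0001158 M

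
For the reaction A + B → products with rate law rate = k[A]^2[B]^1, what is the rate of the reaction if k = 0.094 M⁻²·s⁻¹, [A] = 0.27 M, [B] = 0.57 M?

0.003906 M/s

Step 1: The rate law is rate = k[A]^2[B]^1
Step 2: Substitute: rate = 0.094 × (0.27)^2 × (0.57)^1
Step 3: rate = 0.094 × 0.0729 × 0.57 = 0.00390598 M/s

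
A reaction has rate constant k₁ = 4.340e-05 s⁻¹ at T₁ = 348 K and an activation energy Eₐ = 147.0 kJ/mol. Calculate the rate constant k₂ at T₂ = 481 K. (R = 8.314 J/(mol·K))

5.480e+01 s⁻¹

Step 1: Use the two-temperature Arrhenius form: ln(k₂/k₁) = -Eₐ/R × (1/T₂ - 1/T₁)
Step 2: Convert Eₐ to J/mol: 147.0 kJ/mol = 147000 J/mol
Step 3: 1/T₂ - 1/T₁ = 1/481 - 1/348 = -7.945611e-04 K⁻¹
Step 4: ln(k₂/k₁) = -147000/8.314 × -7.945611e-04 = 14.04865
Step 5: k₂ = k₁ × exp(14.04865) = 4.340e-05 × 1.26256e+06 = 5.480e+01 s⁻¹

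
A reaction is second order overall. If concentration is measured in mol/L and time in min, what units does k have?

(mol/L)⁻¹·min⁻¹

Step 1: For overall order n, rate = k × (concentration)^n.
Step 2: Rate has units mol/L·min⁻¹; concentration term has units (mol/L)^2.
Step 3: k = rate / (concentration)^n, so units of k = (mol/L)^(1-2)·min⁻¹ = (mol/L)⁻¹·min⁻¹.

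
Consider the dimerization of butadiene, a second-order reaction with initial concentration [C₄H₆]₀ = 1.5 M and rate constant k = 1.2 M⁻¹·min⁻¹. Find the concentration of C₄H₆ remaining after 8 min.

0.0974 M

Step 1: For a second-order reaction: 1/[C₄H₆] = 1/[C₄H₆]₀ + kt
Step 2: 1/[C₄H₆] = 1/1.5 + 1.2 × 8
Step 3: 1/[C₄H₆] = 0.6667 + 9.6 = 10.27
Step 4: [C₄H₆] = 1/10.27 = 0.0974 M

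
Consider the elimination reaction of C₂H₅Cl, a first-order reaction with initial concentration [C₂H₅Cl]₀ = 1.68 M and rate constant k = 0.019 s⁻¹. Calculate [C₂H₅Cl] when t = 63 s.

0.5075 M

Step 1: For a first-order reaction: [C₂H₅Cl] = [C₂H₅Cl]₀ × e^(-kt)
Step 2: [C₂H₅Cl] = 1.68 × e^(-0.019 × 63)
Step 3: [C₂H₅Cl] = 1.68 × e^(-1.197)
Step 4: [C₂H₅Cl] = 1.68 × 0.302099 = 0.5075 M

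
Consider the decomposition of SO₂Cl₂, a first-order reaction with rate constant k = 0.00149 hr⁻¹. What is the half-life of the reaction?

465.2 hr

Step 1: For a first-order reaction, t₁/₂ = ln(2)/k
Step 2: t₁/₂ = ln(2)/0.00149
Step 3: t₁/₂ = 0.6931/0.00149 = 465.2 hr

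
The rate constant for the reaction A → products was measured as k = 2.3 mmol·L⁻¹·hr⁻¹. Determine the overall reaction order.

zeroth order (0)

Step 1: The units of k for an nth-order reaction are (concentration)^(1-n)·(time)⁻¹.
Step 2: Here k has units mmol·L⁻¹·hr⁻¹, so the concentration exponent is 1.
Step 3: 1 - n = 1 ⇒ n = 0. The reaction is zeroth order.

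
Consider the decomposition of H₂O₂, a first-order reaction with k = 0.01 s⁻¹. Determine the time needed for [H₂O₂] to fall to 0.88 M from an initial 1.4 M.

46.43 s

Step 1: For first-order: t = ln([H₂O₂]₀/[H₂O₂])/k
Step 2: t = ln(1.4/0.88)/0.01
Step 3: t = ln(1.591)/0.01
Step 4: t = 0.4643/0.01 = 46.43 s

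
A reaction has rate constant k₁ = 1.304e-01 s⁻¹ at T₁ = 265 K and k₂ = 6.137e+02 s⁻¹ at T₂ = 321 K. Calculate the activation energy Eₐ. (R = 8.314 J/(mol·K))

106.8 kJ/mol

Step 1: Use the two-temperature Arrhenius form: ln(k₂/k₁) = -Eₐ/R × (1/T₂ - 1/T₁)
Step 2: ln(k₂/k₁) = ln(6.137e+02/1.304e-01) = ln(4706.29) = 8.45665
Step 3: 1/T₂ - 1/T₁ = 1/321 - 1/265 = -6.583201e-04 K⁻¹
Step 4: Eₐ = -R × ln(k₂/k₁) / (1/T₂ - 1/T₁) = -8.314 × 8.45665 / -6.583201e-04
Step 5: Eₐ = 1.0680e+05 J/mol = 106.8 kJ/mol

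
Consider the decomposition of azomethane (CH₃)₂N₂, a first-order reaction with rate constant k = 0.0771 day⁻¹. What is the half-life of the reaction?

8.99 day

Step 1: For a first-order reaction, t₁/₂ = ln(2)/k
Step 2: t₁/₂ = ln(2)/0.0771
Step 3: t₁/₂ = 0.6931/0.0771 = 8.99 day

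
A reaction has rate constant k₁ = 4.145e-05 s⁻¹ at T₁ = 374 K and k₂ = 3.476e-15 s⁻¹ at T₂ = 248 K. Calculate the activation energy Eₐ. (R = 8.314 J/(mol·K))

142.0 kJ/mol

Step 1: Use the two-temperature Arrhenius form: ln(k₂/k₁) = -Eₐ/R × (1/T₂ - 1/T₁)
Step 2: ln(k₂/k₁) = ln(3.476e-15/4.145e-05) = ln(8.38601e-11) = -23.2019
Step 3: 1/T₂ - 1/T₁ = 1/248 - 1/374 = 1.358461e-03 K⁻¹
Step 4: Eₐ = -R × ln(k₂/k₁) / (1/T₂ - 1/T₁) = -8.314 × -23.2019 / 1.358461e-03
Step 5: Eₐ = 1.4200e+05 J/mol = 142.0 kJ/mol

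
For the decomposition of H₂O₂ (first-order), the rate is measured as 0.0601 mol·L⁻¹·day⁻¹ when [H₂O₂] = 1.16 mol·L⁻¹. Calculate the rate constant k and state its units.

0.05181 day⁻¹

Step 1: rate = k[H₂O₂]^1, so k = rate / [H₂O₂]^1.
Step 2: k = 0.0601 / (1.16)^1 = 0.0601 / 1.16.
Step 3: k = 0.05181 day⁻¹.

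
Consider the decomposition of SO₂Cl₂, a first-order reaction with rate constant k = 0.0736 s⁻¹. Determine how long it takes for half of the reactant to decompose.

9.418 s

Step 1: For a first-order reaction, t₁/₂ = ln(2)/k
Step 2: t₁/₂ = ln(2)/0.0736
Step 3: t₁/₂ = 0.6931/0.0736 = 9.418 s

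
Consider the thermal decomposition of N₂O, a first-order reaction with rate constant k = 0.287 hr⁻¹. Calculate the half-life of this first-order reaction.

2.415 hr

Step 1: For a first-order reaction, t₁/₂ = ln(2)/k
Step 2: t₁/₂ = ln(2)/0.287
Step 3: t₁/₂ = 0.6931/0.287 = 2.415 hr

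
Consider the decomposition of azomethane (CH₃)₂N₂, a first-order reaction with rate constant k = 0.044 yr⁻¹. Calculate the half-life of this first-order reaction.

15.75 yr

Step 1: For a first-order reaction, t₁/₂ = ln(2)/k
Step 2: t₁/₂ = ln(2)/0.044
Step 3: t₁/₂ = 0.6931/0.044 = 15.75 yr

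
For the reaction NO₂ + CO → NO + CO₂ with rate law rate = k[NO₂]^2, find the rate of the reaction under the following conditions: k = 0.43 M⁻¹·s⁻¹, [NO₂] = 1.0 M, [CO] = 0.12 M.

0.43 M/s

Step 1: The rate law is rate = k[NO₂]^2
Step 2: Note that the rate does not depend on [CO] (zero order in CO).
Step 3: rate = 0.43 × (1.0)^2 = 0.43 M/s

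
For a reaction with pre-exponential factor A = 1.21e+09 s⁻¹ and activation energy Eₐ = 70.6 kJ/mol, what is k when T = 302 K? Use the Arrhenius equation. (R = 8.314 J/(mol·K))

7.43e-04 s⁻¹

Step 1: Use the Arrhenius equation: k = A × exp(-Eₐ/RT)
Step 2: Convert Eₐ to J/mol: 70.6 kJ/mol = 70600 J/mol
Step 3: Calculate the exponent: -Eₐ/(RT) = -70600/(8.314 × 302) = -28.11821
Step 4: k = 1.21e+09 × exp(-28.11821)
Step 5: k = 1.21e+09 × 6.14351e-13 = 7.4336e-04 s⁻¹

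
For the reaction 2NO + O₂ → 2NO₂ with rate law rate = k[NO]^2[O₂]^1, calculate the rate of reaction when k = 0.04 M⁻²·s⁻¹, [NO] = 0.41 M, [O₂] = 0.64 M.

0.004303 M/s

Step 1: The rate law is rate = k[NO]^2[O₂]^1
Step 2: Substitute: rate = 0.04 × (0.41)^2 × (0.64)^1
Step 3: rate = 0.04 × 0.1681 × 0.64 = 0.00430336 M/s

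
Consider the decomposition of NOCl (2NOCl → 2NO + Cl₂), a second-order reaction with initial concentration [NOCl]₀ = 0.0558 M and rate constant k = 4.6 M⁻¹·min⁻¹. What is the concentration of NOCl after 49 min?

0.00411 M

Step 1: For a second-order reaction: 1/[NOCl] = 1/[NOCl]₀ + kt
Step 2: 1/[NOCl] = 1/0.0558 + 4.6 × 49
Step 3: 1/[NOCl] = 17.92 + 225.4 = 243.3
Step 4: [NOCl] = 1/243.3 = 0.00411 M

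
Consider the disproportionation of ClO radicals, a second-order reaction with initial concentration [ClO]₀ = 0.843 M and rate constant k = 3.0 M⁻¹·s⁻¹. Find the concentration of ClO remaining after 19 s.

0.01719 M

Step 1: For a second-order reaction: 1/[ClO] = 1/[ClO]₀ + kt
Step 2: 1/[ClO] = 1/0.843 + 3.0 × 19
Step 3: 1/[ClO] = 1.186 + 57 = 58.19
Step 4: [ClO] = 1/58.19 = 0.01719 M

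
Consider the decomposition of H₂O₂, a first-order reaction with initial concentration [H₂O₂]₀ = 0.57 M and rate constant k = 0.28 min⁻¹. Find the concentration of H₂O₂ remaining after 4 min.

0.186 M

Step 1: For a first-order reaction: [H₂O₂] = [H₂O₂]₀ × e^(-kt)
Step 2: [H₂O₂] = 0.57 × e^(-0.28 × 4)
Step 3: [H₂O₂] = 0.57 × e^(-1.12)
Step 4: [H₂O₂] = 0.57 × 0.32628 = 0.186 M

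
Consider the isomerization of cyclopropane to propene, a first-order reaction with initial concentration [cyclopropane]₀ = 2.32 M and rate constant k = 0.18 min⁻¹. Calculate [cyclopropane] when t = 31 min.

0.008752 M

Step 1: For a first-order reaction: [cyclopropane] = [cyclopropane]₀ × e^(-kt)
Step 2: [cyclopropane] = 2.32 × e^(-0.18 × 31)
Step 3: [cyclopropane] = 2.32 × e^(-5.58)
Step 4: [cyclopropane] = 2.32 × 0.00377257 = 0.008752 M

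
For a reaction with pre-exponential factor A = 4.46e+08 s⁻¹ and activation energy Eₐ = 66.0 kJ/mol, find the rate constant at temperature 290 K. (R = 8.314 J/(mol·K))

5.77e-04 s⁻¹

Step 1: Use the Arrhenius equation: k = A × exp(-Eₐ/RT)
Step 2: Convert Eₐ to J/mol: 66.0 kJ/mol = 66000 J/mol
Step 3: Calculate the exponent: -Eₐ/(RT) = -66000/(8.314 × 290) = -27.37385
Step 4: k = 4.46e+08 × exp(-27.37385)
Step 5: k = 4.46e+08 × 1.29327e-12 = 5.7680e-04 s⁻¹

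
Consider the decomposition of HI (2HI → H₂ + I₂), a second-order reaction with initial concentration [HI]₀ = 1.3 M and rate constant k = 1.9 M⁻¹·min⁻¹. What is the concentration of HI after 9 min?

0.05596 M

Step 1: For a second-order reaction: 1/[HI] = 1/[HI]₀ + kt
Step 2: 1/[HI] = 1/1.3 + 1.9 × 9
Step 3: 1/[HI] = 0.7692 + 17.1 = 17.87
Step 4: [HI] = 1/17.87 = 0.05596 M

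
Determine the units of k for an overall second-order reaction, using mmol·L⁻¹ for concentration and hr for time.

(mmol·L⁻¹)⁻¹·hr⁻¹

Step 1: For overall order n, rate = k × (concentration)^n.
Step 2: Rate has units mmol·L⁻¹·hr⁻¹; concentration term has units (mmol·L⁻¹)^2.
Step 3: k = rate / (concentration)^n, so units of k = (mmol·L⁻¹)^(1-2)·hr⁻¹ = (mmol·L⁻¹)⁻¹·hr⁻¹.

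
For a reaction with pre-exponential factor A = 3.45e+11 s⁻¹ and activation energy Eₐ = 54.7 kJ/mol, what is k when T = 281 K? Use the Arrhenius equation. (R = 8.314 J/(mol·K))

2.34e+01 s⁻¹

Step 1: Use the Arrhenius equation: k = A × exp(-Eₐ/RT)
Step 2: Convert Eₐ to J/mol: 54.7 kJ/mol = 54700 J/mol
Step 3: Calculate the exponent: -Eₐ/(RT) = -54700/(8.314 × 281) = -23.41375
Step 4: k = 3.45e+11 × exp(-23.41375)
Step 5: k = 3.45e+11 × 6.78481e-11 = 2.3408e+01 s⁻¹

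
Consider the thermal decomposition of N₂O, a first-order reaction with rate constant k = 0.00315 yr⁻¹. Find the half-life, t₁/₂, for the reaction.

220 yr

Step 1: For a first-order reaction, t₁/₂ = ln(2)/k
Step 2: t₁/₂ = ln(2)/0.00315
Step 3: t₁/₂ = 0.6931/0.00315 = 220 yr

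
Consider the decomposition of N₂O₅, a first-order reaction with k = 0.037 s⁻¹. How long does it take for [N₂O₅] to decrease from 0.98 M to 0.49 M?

18.73 s

Step 1: For first-order: t = ln([N₂O₅]₀/[N₂O₅])/k
Step 2: t = ln(0.98/0.49)/0.037
Step 3: t = ln(2)/0.037
Step 4: t = 0.6931/0.037 = 18.73 s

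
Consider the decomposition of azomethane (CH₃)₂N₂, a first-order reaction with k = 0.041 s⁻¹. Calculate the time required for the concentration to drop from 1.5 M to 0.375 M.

33.81 s

Step 1: For first-order: t = ln([azomethane]₀/[azomethane])/k
Step 2: t = ln(1.5/0.375)/0.041
Step 3: t = ln(4)/0.041
Step 4: t = 1.386/0.041 = 33.81 s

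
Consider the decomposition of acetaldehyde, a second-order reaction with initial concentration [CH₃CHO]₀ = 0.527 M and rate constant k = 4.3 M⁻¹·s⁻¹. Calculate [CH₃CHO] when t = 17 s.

0.01333 M

Step 1: For a second-order reaction: 1/[CH₃CHO] = 1/[CH₃CHO]₀ + kt
Step 2: 1/[CH₃CHO] = 1/0.527 + 4.3 × 17
Step 3: 1/[CH₃CHO] = 1.898 + 73.1 = 75
Step 4: [CH₃CHO] = 1/75 = 0.01333 M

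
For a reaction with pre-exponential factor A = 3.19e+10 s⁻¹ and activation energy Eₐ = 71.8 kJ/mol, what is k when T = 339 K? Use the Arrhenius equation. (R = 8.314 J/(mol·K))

2.76e-01 s⁻¹

Step 1: Use the Arrhenius equation: k = A × exp(-Eₐ/RT)
Step 2: Convert Eₐ to J/mol: 71.8 kJ/mol = 71800 J/mol
Step 3: Calculate the exponent: -Eₐ/(RT) = -71800/(8.314 × 339) = -25.47503
Step 4: k = 3.19e+10 × exp(-25.47503)
Step 5: k = 3.19e+10 × 8.63645e-12 = 2.7550e-01 s⁻¹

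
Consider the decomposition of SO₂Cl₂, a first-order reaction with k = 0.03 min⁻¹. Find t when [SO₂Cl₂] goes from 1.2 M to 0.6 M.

23.1 min

Step 1: For first-order: t = ln([SO₂Cl₂]₀/[SO₂Cl₂])/k
Step 2: t = ln(1.2/0.6)/0.03
Step 3: t = ln(2)/0.03
Step 4: t = 0.6931/0.03 = 23.1 min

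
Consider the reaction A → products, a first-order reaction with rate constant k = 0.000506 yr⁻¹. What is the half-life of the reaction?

1370 yr

Step 1: For a first-order reaction, t₁/₂ = ln(2)/k
Step 2: t₁/₂ = ln(2)/0.000506
Step 3: t₁/₂ = 0.6931/0.000506 = 1370 yr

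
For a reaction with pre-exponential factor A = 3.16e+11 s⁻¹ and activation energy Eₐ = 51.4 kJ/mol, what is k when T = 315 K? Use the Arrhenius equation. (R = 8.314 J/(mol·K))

9.46e+02 s⁻¹

Step 1: Use the Arrhenius equation: k = A × exp(-Eₐ/RT)
Step 2: Convert Eₐ to J/mol: 51.4 kJ/mol = 51400 J/mol
Step 3: Calculate the exponent: -Eₐ/(RT) = -51400/(8.314 × 315) = -19.62649
Step 4: k = 3.16e+11 × exp(-19.62649)
Step 5: k = 3.16e+11 × 2.99450e-09 = 9.4626e+02 s⁻¹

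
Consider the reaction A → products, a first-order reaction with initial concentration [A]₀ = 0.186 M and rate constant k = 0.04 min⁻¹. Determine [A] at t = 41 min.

0.03608 M

Step 1: For a first-order reaction: [A] = [A]₀ × e^(-kt)
Step 2: [A] = 0.186 × e^(-0.04 × 41)
Step 3: [A] = 0.186 × e^(-1.64)
Step 4: [A] = 0.186 × 0.19398 = 0.03608 M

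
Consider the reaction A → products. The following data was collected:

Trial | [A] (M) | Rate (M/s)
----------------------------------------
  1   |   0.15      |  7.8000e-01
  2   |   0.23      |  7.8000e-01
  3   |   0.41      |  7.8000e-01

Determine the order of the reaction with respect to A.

zeroth order (0)

Step 1: Compare trials - when concentration changes, rate stays constant.
Step 2: rate₂/rate₁ = 7.8000e-01/7.8000e-01 = 1
Step 3: [A]₂/[A]₁ = 0.23/0.15 = 1.533
Step 4: Since rate ratio ≈ (conc ratio)^0, the reaction is zeroth order.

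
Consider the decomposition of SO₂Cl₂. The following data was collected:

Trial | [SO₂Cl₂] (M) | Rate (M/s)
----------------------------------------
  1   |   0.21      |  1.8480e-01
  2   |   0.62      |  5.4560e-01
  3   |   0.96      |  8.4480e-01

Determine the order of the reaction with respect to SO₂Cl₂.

first order (1)

Step 1: Compare trials to find order n where rate₂/rate₁ = ([SO₂Cl₂]₂/[SO₂Cl₂]₁)^n
Step 2: rate₂/rate₁ = 5.4560e-01/1.8480e-01 = 2.952
Step 3: [SO₂Cl₂]₂/[SO₂Cl₂]₁ = 0.62/0.21 = 2.952
Step 4: n = ln(2.952)/ln(2.952) = 1.00 ≈ 1
Step 5: The reaction is first order in SO₂Cl₂.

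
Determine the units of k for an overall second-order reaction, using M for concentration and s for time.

M⁻¹·s⁻¹

Step 1: For overall order n, rate = k × (concentration)^n.
Step 2: Rate has units M·s⁻¹; concentration term has units M^2.
Step 3: k = rate / (concentration)^n, so units of k = M^(1-2)·s⁻¹ = M⁻¹·s⁻¹.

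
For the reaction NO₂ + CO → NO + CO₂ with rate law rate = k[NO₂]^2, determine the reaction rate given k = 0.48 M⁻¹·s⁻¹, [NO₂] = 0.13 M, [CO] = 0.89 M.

0.008112 M/s

Step 1: The rate law is rate = k[NO₂]^2
Step 2: Note that the rate does not depend on [CO] (zero order in CO).
Step 3: rate = 0.48 × (0.13)^2 = 0.008112 M/s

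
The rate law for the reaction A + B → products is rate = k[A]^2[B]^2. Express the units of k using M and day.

M⁻³·day⁻¹

Step 1: Overall order = 2 + 2 = 4.
Step 2: rate has units M·day⁻¹; [A]^2[B]^2 has units M^4.
Step 3: k = rate/([A]^2[B]^2), so units of k = M^(1-4)·day⁻¹ = M⁻³·day⁻¹.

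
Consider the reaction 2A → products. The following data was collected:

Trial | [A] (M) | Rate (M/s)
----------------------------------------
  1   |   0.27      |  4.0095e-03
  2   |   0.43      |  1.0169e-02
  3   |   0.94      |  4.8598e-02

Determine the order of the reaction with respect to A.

second order (2)

Step 1: Compare trials to find order n where rate₂/rate₁ = ([A]₂/[A]₁)^n
Step 2: rate₂/rate₁ = 1.0169e-02/4.0095e-03 = 2.536
Step 3: [A]₂/[A]₁ = 0.43/0.27 = 1.593
Step 4: n = ln(2.536)/ln(1.593) = 2.00 ≈ 2
Step 5: The reaction is second order in A.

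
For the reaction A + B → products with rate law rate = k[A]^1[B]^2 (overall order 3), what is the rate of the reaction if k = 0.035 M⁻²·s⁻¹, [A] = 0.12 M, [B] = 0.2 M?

0.000168 M/s

Step 1: The rate law is rate = k[A]^1[B]^2, overall order = 1+2 = 3
Step 2: Substitute values: rate = 0.035 × (0.12)^1 × (0.2)^2
Step 3: rate = 0.035 × 0.12 × 0.04 = 0.000168 M/s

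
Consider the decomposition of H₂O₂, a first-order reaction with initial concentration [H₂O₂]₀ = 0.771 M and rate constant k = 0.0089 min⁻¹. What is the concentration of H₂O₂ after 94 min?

0.334 M

Step 1: For a first-order reaction: [H₂O₂] = [H₂O₂]₀ × e^(-kt)
Step 2: [H₂O₂] = 0.771 × e^(-0.0089 × 94)
Step 3: [H₂O₂] = 0.771 × e^(-0.8366)
Step 4: [H₂O₂] = 0.771 × 0.433181 = 0.334 M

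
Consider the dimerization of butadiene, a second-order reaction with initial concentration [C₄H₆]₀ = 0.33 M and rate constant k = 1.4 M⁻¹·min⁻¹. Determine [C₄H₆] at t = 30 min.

0.02221 M

Step 1: For a second-order reaction: 1/[C₄H₆] = 1/[C₄H₆]₀ + kt
Step 2: 1/[C₄H₆] = 1/0.33 + 1.4 × 30
Step 3: 1/[C₄H₆] = 3.03 + 42 = 45.03
Step 4: [C₄H₆] = 1/45.03 = 0.02221 M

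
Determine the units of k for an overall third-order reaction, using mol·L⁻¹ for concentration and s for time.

(mol·L⁻¹)⁻²·s⁻¹

Step 1: For overall order n, rate = k × (concentration)^n.
Step 2: Rate has units mol·L⁻¹·s⁻¹; concentration term has units (mol·L⁻¹)^3.
Step 3: k = rate / (concentration)^n, so units of k = (mol·L⁻¹)^(1-3)·s⁻¹ = (mol·L⁻¹)⁻²·s⁻¹.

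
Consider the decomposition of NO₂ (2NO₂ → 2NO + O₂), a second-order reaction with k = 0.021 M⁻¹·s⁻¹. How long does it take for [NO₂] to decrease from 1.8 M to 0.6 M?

52.91 s

Step 1: For second-order: t = (1/[NO₂] - 1/[NO₂]₀)/k
Step 2: t = (1/0.6 - 1/1.8)/0.021
Step 3: t = (1.667 - 0.5556)/0.021
Step 4: t = 1.111/0.021 = 52.91 s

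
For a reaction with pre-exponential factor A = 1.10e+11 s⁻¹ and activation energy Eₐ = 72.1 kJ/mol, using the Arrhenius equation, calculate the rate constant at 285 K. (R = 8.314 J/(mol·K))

6.71e-03 s⁻¹

Step 1: Use the Arrhenius equation: k = A × exp(-Eₐ/RT)
Step 2: Convert Eₐ to J/mol: 72.1 kJ/mol = 72100 J/mol
Step 3: Calculate the exponent: -Eₐ/(RT) = -72100/(8.314 × 285) = -30.42849
Step 4: k = 1.10e+11 × exp(-30.42849)
Step 5: k = 1.10e+11 × 6.09642e-14 = 6.7061e-03 s⁻¹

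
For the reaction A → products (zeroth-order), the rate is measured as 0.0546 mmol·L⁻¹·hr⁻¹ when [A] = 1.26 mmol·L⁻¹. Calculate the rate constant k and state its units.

0.0546 mmol·L⁻¹·hr⁻¹

Step 1: For a zeroth-order reaction, rate = k (independent of concentration).
Step 2: k = rate = 0.0546 mmol·L⁻¹·hr⁻¹.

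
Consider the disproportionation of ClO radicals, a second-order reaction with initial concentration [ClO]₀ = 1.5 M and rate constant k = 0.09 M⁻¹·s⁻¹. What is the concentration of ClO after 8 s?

0.7212 M

Step 1: For a second-order reaction: 1/[ClO] = 1/[ClO]₀ + kt
Step 2: 1/[ClO] = 1/1.5 + 0.09 × 8
Step 3: 1/[ClO] = 0.6667 + 0.72 = 1.387
Step 4: [ClO] = 1/1.387 = 0.7212 M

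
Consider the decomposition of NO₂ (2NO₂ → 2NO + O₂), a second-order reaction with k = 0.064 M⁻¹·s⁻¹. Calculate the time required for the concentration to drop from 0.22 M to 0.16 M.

26.63 s

Step 1: For second-order: t = (1/[NO₂] - 1/[NO₂]₀)/k
Step 2: t = (1/0.16 - 1/0.22)/0.064
Step 3: t = (6.25 - 4.545)/0.064
Step 4: t = 1.705/0.064 = 26.63 s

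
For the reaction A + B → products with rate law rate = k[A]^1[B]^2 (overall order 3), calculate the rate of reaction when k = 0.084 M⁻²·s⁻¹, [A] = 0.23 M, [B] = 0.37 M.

0.002645 M/s

Step 1: The rate law is rate = k[A]^1[B]^2, overall order = 1+2 = 3
Step 2: Substitute values: rate = 0.084 × (0.23)^1 × (0.37)^2
Step 3: rate = 0.084 × 0.23 × 0.1369 = 0.00264491 M/s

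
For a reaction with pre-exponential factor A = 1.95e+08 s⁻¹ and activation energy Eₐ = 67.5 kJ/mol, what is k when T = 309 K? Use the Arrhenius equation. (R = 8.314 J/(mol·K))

7.57e-04 s⁻¹

Step 1: Use the Arrhenius equation: k = A × exp(-Eₐ/RT)
Step 2: Convert Eₐ to J/mol: 67.5 kJ/mol = 67500 J/mol
Step 3: Calculate the exponent: -Eₐ/(RT) = -67500/(8.314 × 309) = -26.27455
Step 4: k = 1.95e+08 × exp(-26.27455)
Step 5: k = 1.95e+08 × 3.88247e-12 = 7.5708e-04 s⁻¹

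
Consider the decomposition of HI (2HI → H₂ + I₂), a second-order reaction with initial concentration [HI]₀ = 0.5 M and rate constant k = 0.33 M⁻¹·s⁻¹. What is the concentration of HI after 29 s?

0.08643 M

Step 1: For a second-order reaction: 1/[HI] = 1/[HI]₀ + kt
Step 2: 1/[HI] = 1/0.5 + 0.33 × 29
Step 3: 1/[HI] = 2 + 9.57 = 11.57
Step 4: [HI] = 1/11.57 = 0.08643 M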